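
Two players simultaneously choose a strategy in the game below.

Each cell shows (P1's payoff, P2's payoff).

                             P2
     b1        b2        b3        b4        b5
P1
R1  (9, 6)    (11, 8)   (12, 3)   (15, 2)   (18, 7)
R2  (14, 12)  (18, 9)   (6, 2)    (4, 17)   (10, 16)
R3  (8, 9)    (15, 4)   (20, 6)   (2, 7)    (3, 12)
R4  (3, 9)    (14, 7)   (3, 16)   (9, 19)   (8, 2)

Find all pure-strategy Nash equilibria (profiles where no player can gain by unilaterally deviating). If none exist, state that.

This game has no pure Nash equilibrium.

(R1, b1): P1 can switch to R2 (9 → 14). Not NE.
(R1, b2): P1 can switch to R2 (11 → 18). Not NE.
(R1, b3): P1 can switch to R3 (12 → 20). Not NE.
(R1, b4): P2 can switch to b1 (2 → 6). Not NE.
(R1, b5): P2 can switch to b2 (7 → 8). Not NE.
(R2, b1): P2 can switch to b4 (12 → 17). Not NE.
(R2, b2): P2 can switch to b1 (9 → 12). Not NE.
(R2, b3): P1 can switch to R1 (6 → 12). Not NE.
(R2, b4): P1 can switch to R1 (4 → 15). Not NE.
(R2, b5): P1 can switch to R1 (10 → 18). Not NE.
(The remaining 10 profiles each have a profitable deviation by the same check.)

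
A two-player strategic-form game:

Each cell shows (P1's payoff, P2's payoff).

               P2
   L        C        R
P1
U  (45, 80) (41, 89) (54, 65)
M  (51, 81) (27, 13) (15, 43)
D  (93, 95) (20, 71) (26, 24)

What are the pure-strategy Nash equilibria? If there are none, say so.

Pure-strategy Nash equilibria: (U, C), (D, L)

P1 against L: payoffs 45, 51, 93 → best response D.
P1 against C: payoffs 41, 27, 20 → best response U.
P1 against R: payoffs 54, 15, 26 → best response U.
P2 against U: payoffs 80, 89, 65 → best response C.
P2 against M: payoffs 81, 13, 43 → best response L.
P2 against D: payoffs 95, 71, 24 → best response L.
Mutual best responses: (U, C); (D, L).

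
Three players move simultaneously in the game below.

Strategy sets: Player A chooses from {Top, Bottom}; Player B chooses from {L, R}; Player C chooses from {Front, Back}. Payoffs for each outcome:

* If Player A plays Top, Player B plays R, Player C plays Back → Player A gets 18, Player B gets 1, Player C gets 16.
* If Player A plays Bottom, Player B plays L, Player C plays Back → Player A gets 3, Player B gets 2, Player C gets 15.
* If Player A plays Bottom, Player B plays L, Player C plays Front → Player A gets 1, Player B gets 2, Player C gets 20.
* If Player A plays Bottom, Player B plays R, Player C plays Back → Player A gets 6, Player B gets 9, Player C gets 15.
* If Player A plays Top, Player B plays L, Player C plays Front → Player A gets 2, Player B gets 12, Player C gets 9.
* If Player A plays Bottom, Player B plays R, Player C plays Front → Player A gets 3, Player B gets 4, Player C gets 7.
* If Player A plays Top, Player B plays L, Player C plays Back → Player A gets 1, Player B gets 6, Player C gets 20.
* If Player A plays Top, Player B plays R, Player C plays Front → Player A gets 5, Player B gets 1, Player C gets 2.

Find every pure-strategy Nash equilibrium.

none

Player A against (L, Front): payoffs 2, 1 → best response Top.
Player A against (L, Back): payoffs 1, 3 → best response Bottom.
Player A against (R, Front): payoffs 5, 3 → best response Top.
Player A against (R, Back): payoffs 18, 6 → best response Top.
Player B against (Top, Front): payoffs 12, 1 → best response L.
Player B against (Top, Back): payoffs 6, 1 → best response L.
Player B against (Bottom, Front): payoffs 2, 4 → best response R.
Player B against (Bottom, Back): payoffs 2, 9 → best response R.
Player C against (Top, L): payoffs 9, 20 → best response Back.
Player C against (Top, R): payoffs 2, 16 → best response Back.
Player C against (Bottom, L): payoffs 20, 15 → best response Front.
Player C against (Bottom, R): payoffs 7, 15 → best response Back.
No profile is a mutual best response for all players.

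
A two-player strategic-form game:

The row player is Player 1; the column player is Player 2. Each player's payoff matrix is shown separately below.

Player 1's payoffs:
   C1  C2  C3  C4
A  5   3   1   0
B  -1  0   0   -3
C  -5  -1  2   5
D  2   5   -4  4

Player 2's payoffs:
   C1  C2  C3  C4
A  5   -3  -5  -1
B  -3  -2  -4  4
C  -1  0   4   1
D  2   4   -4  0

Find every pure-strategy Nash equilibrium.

Pure-strategy Nash equilibria: (A, C1) and (C, C3) and (D, C2)

Mark each player's best response to every combination of opponents' strategies; a profile where every player is best-responding is a pure Nash equilibrium.
Player 1 against C1: payoffs 5, -1, -5, 2 → best response A.
Player 1 against C2: payoffs 3, 0, -1, 5 → best response D.
Player 1 against C3: payoffs 1, 0, 2, -4 → best response C.
Player 1 against C4: payoffs 0, -3, 5, 4 → best response C.
Player 2 against A: payoffs 5, -3, -5, -1 → best response C1.
Player 2 against B: payoffs -3, -2, -4, 4 → best response C4.
Player 2 against C: payoffs -1, 0, 4, 1 → best response C3.
Player 2 against D: payoffs 2, 4, -4, 0 → best response C2.
Mutual best responses: (A, C1); (C, C3); (D, C2).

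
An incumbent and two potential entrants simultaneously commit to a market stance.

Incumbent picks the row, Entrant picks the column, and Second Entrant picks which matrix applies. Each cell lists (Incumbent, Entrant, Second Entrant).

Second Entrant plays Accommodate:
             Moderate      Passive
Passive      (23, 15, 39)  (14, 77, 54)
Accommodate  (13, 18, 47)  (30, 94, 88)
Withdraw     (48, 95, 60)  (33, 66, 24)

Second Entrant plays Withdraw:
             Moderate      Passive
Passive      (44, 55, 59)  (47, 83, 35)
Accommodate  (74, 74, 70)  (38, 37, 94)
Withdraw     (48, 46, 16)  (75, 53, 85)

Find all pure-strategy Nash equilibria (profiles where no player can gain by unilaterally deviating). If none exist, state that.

(Passive, Moderate, Accommodate): Incumbent can switch to Withdraw (23 → 48). Not NE.
(Passive, Moderate, Withdraw): Incumbent can switch to Accommodate (44 → 74). Not NE.
(Passive, Passive, Accommodate): Incumbent can switch to Accommodate (14 → 30). Not NE.
(Passive, Passive, Withdraw): Incumbent can switch to Withdraw (47 → 75). Not NE.
(Accommodate, Moderate, Accommodate): Incumbent can switch to Passive (13 → 23). Not NE.
(Accommodate, Moderate, Withdraw): Incumbent gets 74, best alternative 48; Entrant gets 74, best alternative 37; Second Entrant gets 70, best alternative 47. No profitable deviation — NE.
(Accommodate, Passive, Accommodate): Incumbent can switch to Withdraw (30 → 33). Not NE.
(Accommodate, Passive, Withdraw): Incumbent can switch to Passive (38 → 47). Not NE.
(Withdraw, Moderate, Accommodate): Incumbent gets 48, best alternative 23; Entrant gets 95, best alternative 66; Second Entrant gets 60, best alternative 16. No profitable deviation — NE.
(Withdraw, Moderate, Withdraw): Incumbent can switch to Accommodate (48 → 74). Not NE.
(Withdraw, Passive, Accommodate): Entrant can switch to Moderate (66 → 95). Not NE.
(Withdraw, Passive, Withdraw): Incumbent gets 75, best alternative 47; Entrant gets 53, best alternative 46; Second Entrant gets 85, best alternative 24. No profitable deviation — NE.

Pure-strategy Nash equilibria: (Accommodate, Moderate, Withdraw) and (Withdraw, Moderate, Accommodate) and (Withdraw, Passive, Withdraw)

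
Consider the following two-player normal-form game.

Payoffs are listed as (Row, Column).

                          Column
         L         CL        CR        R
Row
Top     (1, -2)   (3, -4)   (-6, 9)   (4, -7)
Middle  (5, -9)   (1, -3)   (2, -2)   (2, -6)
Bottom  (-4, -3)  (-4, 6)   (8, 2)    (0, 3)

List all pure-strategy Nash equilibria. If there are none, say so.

Check each profile: it is a Nash equilibrium iff no player can strictly gain by switching unilaterally.
(Top, L): Row can switch to Middle (1 → 5). Not NE.
(Top, CL): Column can switch to L (-4 → -2). Not NE.
(Top, CR): Row can switch to Middle (-6 → 2). Not NE.
(Top, R): Column can switch to L (-7 → -2). Not NE.
(Middle, L): Column can switch to CL (-9 → -3). Not NE.
(Middle, CL): Row can switch to Top (1 → 3). Not NE.
(Middle, CR): Row can switch to Bottom (2 → 8). Not NE.
(Middle, R): Row can switch to Top (2 → 4). Not NE.
(Bottom, L): Row can switch to Top (-4 → 1). Not NE.
(Bottom, CL): Row can switch to Top (-4 → 3). Not NE.
(Bottom, CR): Column can switch to CL (2 → 6). Not NE.
(Bottom, R): Row can switch to Top (0 → 4). Not NE.

This game has no pure Nash equilibrium.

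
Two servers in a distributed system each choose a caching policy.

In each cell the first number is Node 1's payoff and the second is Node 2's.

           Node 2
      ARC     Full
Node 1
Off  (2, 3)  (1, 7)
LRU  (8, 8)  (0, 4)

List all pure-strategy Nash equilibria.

Pure-strategy Nash equilibria: (Off, Full); (LRU, ARC)

For each player, find the best response to each opponent profile; mutual best responses are the pure NE.
Node 1 against ARC: payoffs 2, 8 → best response LRU.
Node 1 against Full: payoffs 1, 0 → best response Off.
Node 2 against Off: payoffs 3, 7 → best response Full.
Node 2 against LRU: payoffs 8, 4 → best response ARC.
Mutual best responses: (Off, Full); (LRU, ARC).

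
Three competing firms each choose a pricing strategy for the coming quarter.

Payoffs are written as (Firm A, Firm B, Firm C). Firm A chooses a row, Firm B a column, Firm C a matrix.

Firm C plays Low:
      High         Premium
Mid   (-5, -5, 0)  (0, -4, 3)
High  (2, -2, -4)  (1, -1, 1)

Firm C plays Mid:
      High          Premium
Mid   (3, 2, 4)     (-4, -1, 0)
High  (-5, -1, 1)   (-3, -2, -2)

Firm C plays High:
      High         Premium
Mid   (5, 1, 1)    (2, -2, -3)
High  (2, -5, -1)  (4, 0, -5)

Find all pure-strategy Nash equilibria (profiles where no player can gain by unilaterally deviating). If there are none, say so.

Pure-strategy Nash equilibria: (Mid, High, Mid) and (High, Premium, Low)

Firm A against (High, Low): payoffs -5, 2 → best response High.
Firm A against (High, Mid): payoffs 3, -5 → best response Mid.
Firm A against (High, High): payoffs 5, 2 → best response Mid.
Firm A against (Premium, Low): payoffs 0, 1 → best response High.
Firm A against (Premium, Mid): payoffs -4, -3 → best response High.
Firm A against (Premium, High): payoffs 2, 4 → best response High.
Firm B against (Mid, Low): payoffs -5, -4 → best response Premium.
Firm B against (Mid, Mid): payoffs 2, -1 → best response High.
Firm B against (Mid, High): payoffs 1, -2 → best response High.
Firm B against (High, Low): payoffs -2, -1 → best response Premium.
Firm B against (High, Mid): payoffs -1, -2 → best response High.
Firm B against (High, High): payoffs -5, 0 → best response Premium.
Firm C against (Mid, High): payoffs 0, 4, 1 → best response Mid.
Firm C against (Mid, Premium): payoffs 3, 0, -3 → best response Low.
Firm C against (High, High): payoffs -4, 1, -1 → best response Mid.
Firm C against (High, Premium): payoffs 1, -2, -5 → best response Low.
Mutual best responses: (Mid, High, Mid); (High, Premium, Low).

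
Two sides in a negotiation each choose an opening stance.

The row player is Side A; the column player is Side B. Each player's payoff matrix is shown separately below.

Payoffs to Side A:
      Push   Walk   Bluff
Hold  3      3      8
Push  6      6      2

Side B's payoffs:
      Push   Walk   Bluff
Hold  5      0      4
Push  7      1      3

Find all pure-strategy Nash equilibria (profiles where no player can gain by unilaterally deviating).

Side A against Push: payoffs 3, 6 → best response Push.
Side A against Walk: payoffs 3, 6 → best response Push.
Side A against Bluff: payoffs 8, 2 → best response Hold.
Side B against Hold: payoffs 5, 0, 4 → best response Push.
Side B against Push: payoffs 7, 1, 3 → best response Push.
Mutual best responses: (Push, Push).

(Push, Push)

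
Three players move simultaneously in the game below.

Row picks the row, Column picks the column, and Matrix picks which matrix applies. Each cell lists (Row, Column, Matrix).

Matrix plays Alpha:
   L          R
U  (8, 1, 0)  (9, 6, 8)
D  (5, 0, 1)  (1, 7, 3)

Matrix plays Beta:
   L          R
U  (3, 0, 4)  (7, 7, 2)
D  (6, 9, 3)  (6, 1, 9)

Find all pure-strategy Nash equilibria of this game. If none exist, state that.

(U, R, Alpha) and (D, L, Beta)

Check each profile: it is a Nash equilibrium iff no player can strictly gain by switching unilaterally.
(U, L, Alpha): Column can switch to R (1 → 6). Not NE.
(U, L, Beta): Row can switch to D (3 → 6). Not NE.
(U, R, Alpha): Row gets 9, best alternative 1; Column gets 6, best alternative 1; Matrix gets 8, best alternative 2. No profitable deviation — NE.
(U, R, Beta): Matrix can switch to Alpha (2 → 8). Not NE.
(D, L, Alpha): Row can switch to U (5 → 8). Not NE.
(D, L, Beta): Row gets 6, best alternative 3; Column gets 9, best alternative 1; Matrix gets 3, best alternative 1. No profitable deviation — NE.
(D, R, Alpha): Row can switch to U (1 → 9). Not NE.
(D, R, Beta): Row can switch to U (6 → 7). Not NE.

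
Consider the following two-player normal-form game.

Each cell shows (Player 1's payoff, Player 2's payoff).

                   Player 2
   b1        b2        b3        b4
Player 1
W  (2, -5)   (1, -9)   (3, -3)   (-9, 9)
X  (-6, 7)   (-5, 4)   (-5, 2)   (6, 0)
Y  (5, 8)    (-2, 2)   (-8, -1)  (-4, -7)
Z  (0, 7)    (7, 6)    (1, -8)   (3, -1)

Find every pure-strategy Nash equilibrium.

The unique pure-strategy Nash equilibrium is (Y, b1).

(W, b1): Player 1 can switch to Y (2 → 5). Not NE.
(W, b2): Player 1 can switch to Z (1 → 7). Not NE.
(W, b3): Player 2 can switch to b4 (-3 → 9). Not NE.
(W, b4): Player 1 can switch to X (-9 → 6). Not NE.
(X, b1): Player 1 can switch to W (-6 → 2). Not NE.
(X, b2): Player 1 can switch to W (-5 → 1). Not NE.
(X, b3): Player 1 can switch to W (-5 → 3). Not NE.
(X, b4): Player 2 can switch to b1 (0 → 7). Not NE.
(Y, b1): Player 1 gets 5, best alternative 2; Player 2 gets 8, best alternative 2. No profitable deviation — NE.
(Y, b2): Player 1 can switch to W (-2 → 1). Not NE.
(Y, b3): Player 1 can switch to W (-8 → 3). Not NE.
(Y, b4): Player 1 can switch to X (-4 → 6). Not NE.
(Z, b1): Player 1 can switch to W (0 → 2). Not NE.
(The remaining 3 profiles each have a profitable deviation by the same check.)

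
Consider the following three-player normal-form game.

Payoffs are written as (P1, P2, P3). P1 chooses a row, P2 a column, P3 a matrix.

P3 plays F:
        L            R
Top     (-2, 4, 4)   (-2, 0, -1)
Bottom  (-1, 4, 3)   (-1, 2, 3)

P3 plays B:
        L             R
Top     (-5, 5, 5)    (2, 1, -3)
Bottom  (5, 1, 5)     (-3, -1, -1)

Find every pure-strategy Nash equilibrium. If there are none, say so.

(Bottom, L, B)

Mark each player's best response to every combination of opponents' strategies; a profile where every player is best-responding is a pure Nash equilibrium.
P1 against (L, F): payoffs -2, -1 → best response Bottom.
P1 against (L, B): payoffs -5, 5 → best response Bottom.
P1 against (R, F): payoffs -2, -1 → best response Bottom.
P1 against (R, B): payoffs 2, -3 → best response Top.
P2 against (Top, F): payoffs 4, 0 → best response L.
P2 against (Top, B): payoffs 5, 1 → best response L.
P2 against (Bottom, F): payoffs 4, 2 → best response L.
P2 against (Bottom, B): payoffs 1, -1 → best response L.
P3 against (Top, L): payoffs 4, 5 → best response B.
P3 against (Top, R): payoffs -1, -3 → best response F.
P3 against (Bottom, L): payoffs 3, 5 → best response B.
P3 against (Bottom, R): payoffs 3, -1 → best response F.
Mutual best responses: (Bottom, L, B).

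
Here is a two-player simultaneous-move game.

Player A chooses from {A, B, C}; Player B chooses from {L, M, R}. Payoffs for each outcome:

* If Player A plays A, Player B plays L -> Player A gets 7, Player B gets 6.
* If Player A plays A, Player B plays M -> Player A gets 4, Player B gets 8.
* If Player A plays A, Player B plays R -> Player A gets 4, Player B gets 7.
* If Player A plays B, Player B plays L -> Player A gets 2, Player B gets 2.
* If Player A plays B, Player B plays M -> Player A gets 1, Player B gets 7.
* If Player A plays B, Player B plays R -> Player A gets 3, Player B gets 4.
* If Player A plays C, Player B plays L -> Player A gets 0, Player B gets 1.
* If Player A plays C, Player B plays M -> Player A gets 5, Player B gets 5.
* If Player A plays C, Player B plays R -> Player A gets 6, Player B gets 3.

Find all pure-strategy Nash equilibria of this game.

(A, L): Player B can switch to M (6 → 8). Not NE.
(A, M): Player A can switch to C (4 → 5). Not NE.
(A, R): Player A can switch to C (4 → 6). Not NE.
(B, L): Player A can switch to A (2 → 7). Not NE.
(B, M): Player A can switch to A (1 → 4). Not NE.
(B, R): Player A can switch to A (3 → 4). Not NE.
(C, L): Player A can switch to A (0 → 7). Not NE.
(C, M): Player A gets 5, best alternative 4; Player B gets 5, best alternative 3. No profitable deviation — NE.
(C, R): Player B can switch to M (3 → 5). Not NE.

Pure NE: (C, M)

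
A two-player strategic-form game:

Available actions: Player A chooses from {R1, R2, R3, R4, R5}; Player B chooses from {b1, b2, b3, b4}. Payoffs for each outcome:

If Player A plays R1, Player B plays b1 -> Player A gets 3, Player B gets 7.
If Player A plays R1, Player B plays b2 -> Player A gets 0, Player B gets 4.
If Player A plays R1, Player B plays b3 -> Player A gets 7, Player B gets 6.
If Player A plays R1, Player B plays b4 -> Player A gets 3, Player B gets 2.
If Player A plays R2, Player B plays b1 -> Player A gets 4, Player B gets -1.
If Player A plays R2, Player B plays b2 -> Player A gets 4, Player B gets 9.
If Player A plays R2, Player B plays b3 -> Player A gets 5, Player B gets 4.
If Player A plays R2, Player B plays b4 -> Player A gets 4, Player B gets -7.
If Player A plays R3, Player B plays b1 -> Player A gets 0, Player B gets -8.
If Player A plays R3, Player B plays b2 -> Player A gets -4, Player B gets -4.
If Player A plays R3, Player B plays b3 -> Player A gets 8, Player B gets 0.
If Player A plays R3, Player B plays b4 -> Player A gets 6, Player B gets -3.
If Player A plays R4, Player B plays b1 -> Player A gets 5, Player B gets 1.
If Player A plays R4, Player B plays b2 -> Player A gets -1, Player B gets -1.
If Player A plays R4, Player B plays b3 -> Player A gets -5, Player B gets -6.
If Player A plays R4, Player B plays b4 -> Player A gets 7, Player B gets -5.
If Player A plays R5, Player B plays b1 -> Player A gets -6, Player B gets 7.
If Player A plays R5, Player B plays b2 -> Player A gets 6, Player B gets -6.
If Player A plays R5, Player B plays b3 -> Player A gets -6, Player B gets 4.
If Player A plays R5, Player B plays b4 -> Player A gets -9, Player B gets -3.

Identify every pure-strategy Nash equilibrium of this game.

Player A against b1: payoffs 3, 4, 0, 5, -6 → best response R4.
Player A against b2: payoffs 0, 4, -4, -1, 6 → best response R5.
Player A against b3: payoffs 7, 5, 8, -5, -6 → best response R3.
Player A against b4: payoffs 3, 4, 6, 7, -9 → best response R4.
Player B against R1: payoffs 7, 4, 6, 2 → best response b1.
Player B against R2: payoffs -1, 9, 4, -7 → best response b2.
Player B against R3: payoffs -8, -4, 0, -3 → best response b3.
Player B against R4: payoffs 1, -1, -6, -5 → best response b1.
Player B against R5: payoffs 7, -6, 4, -3 → best response b1.
Mutual best responses: (R3, b3); (R4, b1).

The pure Nash equilibria are (R3, b3); (R4, b1).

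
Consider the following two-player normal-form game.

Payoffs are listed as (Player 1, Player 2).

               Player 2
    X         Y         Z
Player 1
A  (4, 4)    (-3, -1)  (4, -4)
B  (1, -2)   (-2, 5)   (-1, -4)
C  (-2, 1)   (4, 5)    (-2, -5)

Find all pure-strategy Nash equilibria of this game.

The pure Nash equilibria are (A, X); (C, Y).

Player 1 against X: payoffs 4, 1, -2 → best response A.
Player 1 against Y: payoffs -3, -2, 4 → best response C.
Player 1 against Z: payoffs 4, -1, -2 → best response A.
Player 2 against A: payoffs 4, -1, -4 → best response X.
Player 2 against B: payoffs -2, 5, -4 → best response Y.
Player 2 against C: payoffs 1, 5, -5 → best response Y.
Mutual best responses: (A, X); (C, Y).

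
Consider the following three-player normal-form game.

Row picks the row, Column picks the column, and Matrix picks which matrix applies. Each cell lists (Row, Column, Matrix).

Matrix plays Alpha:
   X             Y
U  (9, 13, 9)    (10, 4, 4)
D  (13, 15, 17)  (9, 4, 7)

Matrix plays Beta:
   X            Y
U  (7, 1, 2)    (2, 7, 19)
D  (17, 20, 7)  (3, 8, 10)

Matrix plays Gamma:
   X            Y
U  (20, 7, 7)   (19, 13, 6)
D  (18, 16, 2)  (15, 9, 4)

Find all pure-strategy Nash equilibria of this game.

Check each profile: it is a Nash equilibrium iff no player can strictly gain by switching unilaterally.
(U, X, Alpha): Row can switch to D (9 → 13). Not NE.
(U, X, Beta): Row can switch to D (7 → 17). Not NE.
(U, X, Gamma): Column can switch to Y (7 → 13). Not NE.
(U, Y, Alpha): Column can switch to X (4 → 13). Not NE.
(U, Y, Beta): Row can switch to D (2 → 3). Not NE.
(U, Y, Gamma): Matrix can switch to Beta (6 → 19). Not NE.
(D, X, Alpha): Row gets 13, best alternative 9; Column gets 15, best alternative 4; Matrix gets 17, best alternative 7. No profitable deviation — NE.
(The remaining 5 profiles each have a profitable deviation by the same check.)

The unique pure-strategy Nash equilibrium is (D, X, Alpha).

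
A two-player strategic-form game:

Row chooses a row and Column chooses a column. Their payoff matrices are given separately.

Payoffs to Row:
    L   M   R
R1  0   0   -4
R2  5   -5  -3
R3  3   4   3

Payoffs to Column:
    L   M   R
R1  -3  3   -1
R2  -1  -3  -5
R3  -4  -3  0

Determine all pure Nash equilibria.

Pure-strategy Nash equilibria: (R2, L); (R3, R)

(R1, L): Row can switch to R2 (0 → 5). Not NE.
(R1, M): Row can switch to R3 (0 → 4). Not NE.
(R1, R): Row can switch to R2 (-4 → -3). Not NE.
(R2, L): Row gets 5, best alternative 3; Column gets -1, best alternative -3. No profitable deviation — NE.
(R2, M): Row can switch to R1 (-5 → 0). Not NE.
(R2, R): Row can switch to R3 (-3 → 3). Not NE.
(R3, L): Row can switch to R2 (3 → 5). Not NE.
(R3, M): Column can switch to R (-3 → 0). Not NE.
(R3, R): Row gets 3, best alternative -3; Column gets 0, best alternative -3. No profitable deviation — NE.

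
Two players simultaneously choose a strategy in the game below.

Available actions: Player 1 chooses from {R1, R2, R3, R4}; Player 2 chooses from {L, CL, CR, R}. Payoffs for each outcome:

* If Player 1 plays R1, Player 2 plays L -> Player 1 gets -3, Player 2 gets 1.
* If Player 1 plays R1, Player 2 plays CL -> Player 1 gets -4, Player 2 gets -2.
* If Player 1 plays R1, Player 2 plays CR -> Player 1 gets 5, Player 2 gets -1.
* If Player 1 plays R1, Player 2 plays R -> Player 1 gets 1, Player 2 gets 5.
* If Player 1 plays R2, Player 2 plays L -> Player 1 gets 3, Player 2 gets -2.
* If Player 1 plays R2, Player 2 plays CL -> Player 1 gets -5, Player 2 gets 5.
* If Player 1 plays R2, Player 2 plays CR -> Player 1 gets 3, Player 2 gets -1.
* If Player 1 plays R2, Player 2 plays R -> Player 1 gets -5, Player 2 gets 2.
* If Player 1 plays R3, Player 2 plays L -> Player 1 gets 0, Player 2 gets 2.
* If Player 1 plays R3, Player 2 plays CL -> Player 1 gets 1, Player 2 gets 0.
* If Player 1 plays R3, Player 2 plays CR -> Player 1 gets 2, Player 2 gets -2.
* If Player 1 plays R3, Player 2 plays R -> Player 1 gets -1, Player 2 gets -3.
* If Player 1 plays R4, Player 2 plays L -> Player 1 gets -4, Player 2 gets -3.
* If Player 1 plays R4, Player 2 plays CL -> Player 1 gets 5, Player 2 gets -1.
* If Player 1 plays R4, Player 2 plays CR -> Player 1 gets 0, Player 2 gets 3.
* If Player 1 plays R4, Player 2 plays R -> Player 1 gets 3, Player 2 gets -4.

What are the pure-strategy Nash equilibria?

Player 1 against L: payoffs -3, 3, 0, -4 → best response R2.
Player 1 against CL: payoffs -4, -5, 1, 5 → best response R4.
Player 1 against CR: payoffs 5, 3, 2, 0 → best response R1.
Player 1 against R: payoffs 1, -5, -1, 3 → best response R4.
Player 2 against R1: payoffs 1, -2, -1, 5 → best response R.
Player 2 against R2: payoffs -2, 5, -1, 2 → best response CL.
Player 2 against R3: payoffs 2, 0, -2, -3 → best response L.
Player 2 against R4: payoffs -3, -1, 3, -4 → best response CR.
No profile is a mutual best response for all players.

There is no pure-strategy Nash equilibrium.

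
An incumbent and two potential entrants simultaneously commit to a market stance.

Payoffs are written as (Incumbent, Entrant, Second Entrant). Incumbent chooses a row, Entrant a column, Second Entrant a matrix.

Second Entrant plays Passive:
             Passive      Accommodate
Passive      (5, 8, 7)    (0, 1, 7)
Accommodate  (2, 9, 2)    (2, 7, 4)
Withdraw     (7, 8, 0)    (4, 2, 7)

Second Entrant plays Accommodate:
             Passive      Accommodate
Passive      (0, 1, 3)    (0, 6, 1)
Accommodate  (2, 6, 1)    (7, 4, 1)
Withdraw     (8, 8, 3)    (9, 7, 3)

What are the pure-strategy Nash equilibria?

Incumbent against (Passive, Passive): payoffs 5, 2, 7 → best response Withdraw.
Incumbent against (Passive, Accommodate): payoffs 0, 2, 8 → best response Withdraw.
Incumbent against (Accommodate, Passive): payoffs 0, 2, 4 → best response Withdraw.
Incumbent against (Accommodate, Accommodate): payoffs 0, 7, 9 → best response Withdraw.
Entrant against (Passive, Passive): payoffs 8, 1 → best response Passive.
Entrant against (Passive, Accommodate): payoffs 1, 6 → best response Accommodate.
Entrant against (Accommodate, Passive): payoffs 9, 7 → best response Passive.
Entrant against (Accommodate, Accommodate): payoffs 6, 4 → best response Passive.
Entrant against (Withdraw, Passive): payoffs 8, 2 → best response Passive.
Entrant against (Withdraw, Accommodate): payoffs 8, 7 → best response Passive.
Second Entrant against (Passive, Passive): payoffs 7, 3 → best response Passive.
Second Entrant against (Passive, Accommodate): payoffs 7, 1 → best response Passive.
Second Entrant against (Accommodate, Passive): payoffs 2, 1 → best response Passive.
Second Entrant against (Accommodate, Accommodate): payoffs 4, 1 → best response Passive.
Second Entrant against (Withdraw, Passive): payoffs 0, 3 → best response Accommodate.
Second Entrant against (Withdraw, Accommodate): payoffs 7, 3 → best response Passive.
Mutual best responses: (Withdraw, Passive, Accommodate).

The unique pure-strategy Nash equilibrium is (Withdraw, Passive, Accommodate).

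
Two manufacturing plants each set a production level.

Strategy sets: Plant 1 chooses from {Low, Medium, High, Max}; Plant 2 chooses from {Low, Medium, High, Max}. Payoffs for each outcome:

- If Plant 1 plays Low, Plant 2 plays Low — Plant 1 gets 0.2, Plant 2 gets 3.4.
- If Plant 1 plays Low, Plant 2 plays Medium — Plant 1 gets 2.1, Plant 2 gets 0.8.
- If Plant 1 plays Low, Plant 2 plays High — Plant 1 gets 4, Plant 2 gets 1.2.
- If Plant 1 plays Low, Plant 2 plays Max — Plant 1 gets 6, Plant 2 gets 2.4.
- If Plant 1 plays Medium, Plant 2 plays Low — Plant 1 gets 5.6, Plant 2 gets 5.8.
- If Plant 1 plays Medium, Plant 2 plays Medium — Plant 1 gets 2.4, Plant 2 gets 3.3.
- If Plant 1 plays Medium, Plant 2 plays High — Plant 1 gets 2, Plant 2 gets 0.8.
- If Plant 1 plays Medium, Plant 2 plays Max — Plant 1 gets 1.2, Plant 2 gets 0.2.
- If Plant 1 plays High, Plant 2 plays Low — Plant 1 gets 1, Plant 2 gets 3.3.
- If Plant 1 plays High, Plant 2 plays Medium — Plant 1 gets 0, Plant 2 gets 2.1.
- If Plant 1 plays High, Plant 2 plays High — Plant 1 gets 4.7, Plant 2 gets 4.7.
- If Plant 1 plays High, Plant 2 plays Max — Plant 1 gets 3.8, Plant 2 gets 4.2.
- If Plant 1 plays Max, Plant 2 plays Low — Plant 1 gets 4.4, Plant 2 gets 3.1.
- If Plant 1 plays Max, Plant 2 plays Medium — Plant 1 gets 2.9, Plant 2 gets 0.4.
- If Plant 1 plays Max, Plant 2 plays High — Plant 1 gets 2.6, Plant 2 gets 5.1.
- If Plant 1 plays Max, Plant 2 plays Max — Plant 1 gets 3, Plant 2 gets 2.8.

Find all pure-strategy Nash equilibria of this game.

The pure Nash equilibria are (Medium, Low) and (High, High).

(Low, Low): Plant 1 can switch to Medium (0.2 → 5.6). Not NE.
(Low, Medium): Plant 1 can switch to Medium (2.1 → 2.4). Not NE.
(Low, High): Plant 1 can switch to High (4 → 4.7). Not NE.
(Low, Max): Plant 2 can switch to Low (2.4 → 3.4). Not NE.
(Medium, Low): Plant 1 gets 5.6, best alternative 4.4; Plant 2 gets 5.8, best alternative 3.3. No profitable deviation — NE.
(Medium, Medium): Plant 1 can switch to Max (2.4 → 2.9). Not NE.
(Medium, High): Plant 1 can switch to Low (2 → 4). Not NE.
(Medium, Max): Plant 1 can switch to Low (1.2 → 6). Not NE.
(High, Low): Plant 1 can switch to Medium (1 → 5.6). Not NE.
(High, Medium): Plant 1 can switch to Low (0 → 2.1). Not NE.
(High, High): Plant 1 gets 4.7, best alternative 4; Plant 2 gets 4.7, best alternative 4.2. No profitable deviation — NE.
(High, Max): Plant 1 can switch to Low (3.8 → 6). Not NE.
(The remaining 4 profiles each have a profitable deviation by the same check.)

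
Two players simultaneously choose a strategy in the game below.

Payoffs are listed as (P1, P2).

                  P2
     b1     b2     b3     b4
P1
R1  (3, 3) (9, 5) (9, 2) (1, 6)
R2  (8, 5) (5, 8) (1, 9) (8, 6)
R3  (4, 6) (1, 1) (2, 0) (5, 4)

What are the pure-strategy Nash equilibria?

There is no pure-strategy Nash equilibrium.

(R1, b1): P1 can switch to R2 (3 → 8). Not NE.
(R1, b2): P2 can switch to b4 (5 → 6). Not NE.
(R1, b3): P2 can switch to b1 (2 → 3). Not NE.
(R1, b4): P1 can switch to R2 (1 → 8). Not NE.
(R2, b1): P2 can switch to b2 (5 → 8). Not NE.
(R2, b2): P1 can switch to R1 (5 → 9). Not NE.
(R2, b3): P1 can switch to R1 (1 → 9). Not NE.
(R2, b4): P2 can switch to b2 (6 → 8). Not NE.
(R3, b1): P1 can switch to R2 (4 → 8). Not NE.
(R3, b2): P1 can switch to R1 (1 → 9). Not NE.
(R3, b3): P1 can switch to R1 (2 → 9). Not NE.
(R3, b4): P1 can switch to R2 (5 → 8). Not NE.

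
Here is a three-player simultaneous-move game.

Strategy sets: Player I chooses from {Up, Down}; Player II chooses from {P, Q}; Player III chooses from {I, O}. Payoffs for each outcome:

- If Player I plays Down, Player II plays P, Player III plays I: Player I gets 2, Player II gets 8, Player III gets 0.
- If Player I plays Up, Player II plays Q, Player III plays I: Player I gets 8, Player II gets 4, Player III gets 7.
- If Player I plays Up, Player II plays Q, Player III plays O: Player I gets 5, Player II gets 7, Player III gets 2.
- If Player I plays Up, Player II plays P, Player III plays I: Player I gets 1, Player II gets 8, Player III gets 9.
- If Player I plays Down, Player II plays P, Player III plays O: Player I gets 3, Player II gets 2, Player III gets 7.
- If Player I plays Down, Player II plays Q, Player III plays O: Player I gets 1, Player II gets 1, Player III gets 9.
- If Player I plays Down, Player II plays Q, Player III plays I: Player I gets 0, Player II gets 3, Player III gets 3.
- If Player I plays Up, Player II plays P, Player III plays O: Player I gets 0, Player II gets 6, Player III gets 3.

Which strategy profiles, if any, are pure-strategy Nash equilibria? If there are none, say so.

Mark each player's best response to every combination of opponents' strategies; a profile where every player is best-responding is a pure Nash equilibrium.
Player I against (P, I): payoffs 1, 2 → best response Down.
Player I against (P, O): payoffs 0, 3 → best response Down.
Player I against (Q, I): payoffs 8, 0 → best response Up.
Player I against (Q, O): payoffs 5, 1 → best response Up.
Player II against (Up, I): payoffs 8, 4 → best response P.
Player II against (Up, O): payoffs 6, 7 → best response Q.
Player II against (Down, I): payoffs 8, 3 → best response P.
Player II against (Down, O): payoffs 2, 1 → best response P.
Player III against (Up, P): payoffs 9, 3 → best response I.
Player III against (Up, Q): payoffs 7, 2 → best response I.
Player III against (Down, P): payoffs 0, 7 → best response O.
Player III against (Down, Q): payoffs 3, 9 → best response O.
Mutual best responses: (Down, P, O).

Pure NE: (Down, P, O)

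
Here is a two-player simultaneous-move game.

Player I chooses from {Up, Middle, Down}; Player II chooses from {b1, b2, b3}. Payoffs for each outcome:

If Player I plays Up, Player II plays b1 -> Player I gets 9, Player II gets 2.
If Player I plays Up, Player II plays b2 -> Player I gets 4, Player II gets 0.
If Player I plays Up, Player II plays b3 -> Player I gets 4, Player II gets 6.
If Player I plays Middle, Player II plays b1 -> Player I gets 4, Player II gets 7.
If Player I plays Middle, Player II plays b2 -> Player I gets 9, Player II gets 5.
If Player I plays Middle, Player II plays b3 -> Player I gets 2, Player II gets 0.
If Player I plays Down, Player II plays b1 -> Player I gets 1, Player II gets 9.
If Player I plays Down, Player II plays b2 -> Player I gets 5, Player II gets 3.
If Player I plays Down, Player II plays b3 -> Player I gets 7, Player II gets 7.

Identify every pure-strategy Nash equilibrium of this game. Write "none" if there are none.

none

Player I against b1: payoffs 9, 4, 1 → best response Up.
Player I against b2: payoffs 4, 9, 5 → best response Middle.
Player I against b3: payoffs 4, 2, 7 → best response Down.
Player II against Up: payoffs 2, 0, 6 → best response b3.
Player II against Middle: payoffs 7, 5, 0 → best response b1.
Player II against Down: payoffs 9, 3, 7 → best response b1.
No profile is a mutual best response for all players.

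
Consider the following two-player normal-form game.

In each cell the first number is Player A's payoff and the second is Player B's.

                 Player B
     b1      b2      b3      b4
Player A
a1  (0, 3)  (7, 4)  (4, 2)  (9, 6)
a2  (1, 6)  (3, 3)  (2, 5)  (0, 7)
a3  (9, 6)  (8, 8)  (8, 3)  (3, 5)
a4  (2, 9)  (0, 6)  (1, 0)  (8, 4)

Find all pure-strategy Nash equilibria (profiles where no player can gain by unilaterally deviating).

(a1, b4) and (a3, b2)

Player A against b1: payoffs 0, 1, 9, 2 → best response a3.
Player A against b2: payoffs 7, 3, 8, 0 → best response a3.
Player A against b3: payoffs 4, 2, 8, 1 → best response a3.
Player A against b4: payoffs 9, 0, 3, 8 → best response a1.
Player B against a1: payoffs 3, 4, 2, 6 → best response b4.
Player B against a2: payoffs 6, 3, 5, 7 → best response b4.
Player B against a3: payoffs 6, 8, 3, 5 → best response b2.
Player B against a4: payoffs 9, 6, 0, 4 → best response b1.
Mutual best responses: (a1, b4); (a3, b2).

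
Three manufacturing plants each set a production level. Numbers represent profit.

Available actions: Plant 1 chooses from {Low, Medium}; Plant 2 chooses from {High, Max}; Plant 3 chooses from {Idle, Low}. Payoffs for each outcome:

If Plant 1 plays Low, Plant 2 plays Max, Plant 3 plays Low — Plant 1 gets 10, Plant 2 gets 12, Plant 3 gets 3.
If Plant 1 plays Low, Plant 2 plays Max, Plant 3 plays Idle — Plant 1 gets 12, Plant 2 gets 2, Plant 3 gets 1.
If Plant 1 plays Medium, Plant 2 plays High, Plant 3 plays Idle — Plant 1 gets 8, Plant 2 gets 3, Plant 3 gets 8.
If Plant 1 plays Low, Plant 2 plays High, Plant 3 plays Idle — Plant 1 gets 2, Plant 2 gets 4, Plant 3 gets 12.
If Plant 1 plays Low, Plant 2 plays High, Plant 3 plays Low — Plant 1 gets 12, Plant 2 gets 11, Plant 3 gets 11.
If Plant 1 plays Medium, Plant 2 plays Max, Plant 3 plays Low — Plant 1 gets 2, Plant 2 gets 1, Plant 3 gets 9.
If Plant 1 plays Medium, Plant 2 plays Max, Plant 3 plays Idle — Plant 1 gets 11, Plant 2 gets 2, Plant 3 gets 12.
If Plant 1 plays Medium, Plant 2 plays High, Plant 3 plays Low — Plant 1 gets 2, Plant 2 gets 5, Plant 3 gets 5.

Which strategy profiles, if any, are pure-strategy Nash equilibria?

Plant 1 against (High, Idle): payoffs 2, 8 → best response Medium.
Plant 1 against (High, Low): payoffs 12, 2 → best response Low.
Plant 1 against (Max, Idle): payoffs 12, 11 → best response Low.
Plant 1 against (Max, Low): payoffs 10, 2 → best response Low.
Plant 2 against (Low, Idle): payoffs 4, 2 → best response High.
Plant 2 against (Low, Low): payoffs 11, 12 → best response Max.
Plant 2 against (Medium, Idle): payoffs 3, 2 → best response High.
Plant 2 against (Medium, Low): payoffs 5, 1 → best response High.
Plant 3 against (Low, High): payoffs 12, 11 → best response Idle.
Plant 3 against (Low, Max): payoffs 1, 3 → best response Low.
Plant 3 against (Medium, High): payoffs 8, 5 → best response Idle.
Plant 3 against (Medium, Max): payoffs 12, 9 → best response Idle.
Mutual best responses: (Low, Max, Low); (Medium, High, Idle).

Pure-strategy Nash equilibria: (Low, Max, Low); (Medium, High, Idle)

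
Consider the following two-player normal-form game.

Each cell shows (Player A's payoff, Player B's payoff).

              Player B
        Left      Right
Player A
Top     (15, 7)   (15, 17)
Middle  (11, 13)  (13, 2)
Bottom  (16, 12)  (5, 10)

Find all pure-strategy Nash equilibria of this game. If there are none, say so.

The pure Nash equilibria are (Top, Right), (Bottom, Left).

(Top, Left): Player A can switch to Bottom (15 → 16). Not NE.
(Top, Right): Player A gets 15, best alternative 13; Player B gets 17, best alternative 7. No profitable deviation — NE.
(Middle, Left): Player A can switch to Top (11 → 15). Not NE.
(Middle, Right): Player A can switch to Top (13 → 15). Not NE.
(Bottom, Left): Player A gets 16, best alternative 15; Player B gets 12, best alternative 10. No profitable deviation — NE.
(Bottom, Right): Player A can switch to Top (5 → 15). Not NE.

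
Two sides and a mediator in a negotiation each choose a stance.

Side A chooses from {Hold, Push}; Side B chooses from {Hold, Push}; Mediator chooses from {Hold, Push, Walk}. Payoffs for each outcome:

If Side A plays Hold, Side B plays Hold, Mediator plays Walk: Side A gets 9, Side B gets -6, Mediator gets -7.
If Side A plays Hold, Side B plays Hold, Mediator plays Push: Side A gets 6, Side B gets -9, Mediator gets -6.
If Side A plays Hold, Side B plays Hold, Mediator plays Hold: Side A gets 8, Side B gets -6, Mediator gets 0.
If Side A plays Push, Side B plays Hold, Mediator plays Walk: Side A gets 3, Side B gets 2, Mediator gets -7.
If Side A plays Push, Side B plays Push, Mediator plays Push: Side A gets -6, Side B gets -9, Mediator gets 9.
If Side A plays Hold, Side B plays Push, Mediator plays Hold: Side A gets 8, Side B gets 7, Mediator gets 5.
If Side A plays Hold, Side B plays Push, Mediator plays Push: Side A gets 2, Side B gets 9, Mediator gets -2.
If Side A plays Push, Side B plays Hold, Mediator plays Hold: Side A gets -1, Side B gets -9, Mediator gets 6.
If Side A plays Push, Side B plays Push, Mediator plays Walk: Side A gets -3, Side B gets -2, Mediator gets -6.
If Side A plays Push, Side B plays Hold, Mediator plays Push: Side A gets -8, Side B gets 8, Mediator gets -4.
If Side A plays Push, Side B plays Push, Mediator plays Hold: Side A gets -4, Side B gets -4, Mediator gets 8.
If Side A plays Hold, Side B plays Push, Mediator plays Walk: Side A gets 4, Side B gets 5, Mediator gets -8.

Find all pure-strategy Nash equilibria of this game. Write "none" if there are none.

Mark each player's best response to every combination of opponents' strategies; a profile where every player is best-responding is a pure Nash equilibrium.
Side A against (Hold, Hold): payoffs 8, -1 → best response Hold.
Side A against (Hold, Push): payoffs 6, -8 → best response Hold.
Side A against (Hold, Walk): payoffs 9, 3 → best response Hold.
Side A against (Push, Hold): payoffs 8, -4 → best response Hold.
Side A against (Push, Push): payoffs 2, -6 → best response Hold.
Side A against (Push, Walk): payoffs 4, -3 → best response Hold.
Side B against (Hold, Hold): payoffs -6, 7 → best response Push.
Side B against (Hold, Push): payoffs -9, 9 → best response Push.
Side B against (Hold, Walk): payoffs -6, 5 → best response Push.
Side B against (Push, Hold): payoffs -9, -4 → best response Push.
Side B against (Push, Push): payoffs 8, -9 → best response Hold.
Side B against (Push, Walk): payoffs 2, -2 → best response Hold.
Mediator against (Hold, Hold): payoffs 0, -6, -7 → best response Hold.
Mediator against (Hold, Push): payoffs 5, -2, -8 → best response Hold.
Mediator against (Push, Hold): payoffs 6, -4, -7 → best response Hold.
Mediator against (Push, Push): payoffs 8, 9, -6 → best response Push.
Mutual best responses: (Hold, Push, Hold).

The unique pure-strategy Nash equilibrium is (Hold, Push, Hold).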